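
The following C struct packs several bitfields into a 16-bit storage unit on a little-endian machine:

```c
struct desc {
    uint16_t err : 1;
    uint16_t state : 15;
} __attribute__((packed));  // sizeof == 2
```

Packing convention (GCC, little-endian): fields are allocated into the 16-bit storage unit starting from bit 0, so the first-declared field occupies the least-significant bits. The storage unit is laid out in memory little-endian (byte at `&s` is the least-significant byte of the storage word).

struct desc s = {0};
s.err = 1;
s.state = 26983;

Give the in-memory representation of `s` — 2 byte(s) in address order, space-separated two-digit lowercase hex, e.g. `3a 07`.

err (1b) val=1 bits=0x1 at bit 0: 0x0001
state (15b) val=26983 bits=0x6967 at bit 1: 0xd2cf
word = 0xd2cf → little-endian bytes:
  [0]=0xcf  [1]=0xd2

cf d2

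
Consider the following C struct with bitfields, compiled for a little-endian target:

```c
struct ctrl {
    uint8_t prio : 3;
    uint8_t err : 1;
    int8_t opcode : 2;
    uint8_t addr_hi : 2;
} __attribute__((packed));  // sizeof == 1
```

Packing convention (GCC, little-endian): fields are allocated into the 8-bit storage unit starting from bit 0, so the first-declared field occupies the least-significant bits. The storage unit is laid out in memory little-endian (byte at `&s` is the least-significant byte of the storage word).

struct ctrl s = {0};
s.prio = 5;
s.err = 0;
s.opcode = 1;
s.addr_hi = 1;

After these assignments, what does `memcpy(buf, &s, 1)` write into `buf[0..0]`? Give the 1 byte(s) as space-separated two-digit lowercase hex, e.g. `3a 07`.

55

prio (3b) val=5 bits=0x5 at bit 0: 0x05
err (1b) val=0 bits=0x0 at bit 3: 0x05
opcode (2b) val=1 bits=0x1 at bit 4: 0x15
addr_hi (2b) val=1 bits=0x1 at bit 6: 0x55
word = 0x55 → little-endian bytes:
  [0]=0x55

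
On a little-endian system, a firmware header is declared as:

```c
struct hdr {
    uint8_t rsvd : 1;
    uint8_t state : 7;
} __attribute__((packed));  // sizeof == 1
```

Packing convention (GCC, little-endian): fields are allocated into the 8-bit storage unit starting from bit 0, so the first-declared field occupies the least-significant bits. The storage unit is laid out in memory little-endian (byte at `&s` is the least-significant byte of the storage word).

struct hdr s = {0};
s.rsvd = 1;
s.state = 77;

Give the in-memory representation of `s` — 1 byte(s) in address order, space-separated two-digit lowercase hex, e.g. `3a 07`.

9b

[0+:1] rsvd=1 & 0x1 = 0x1; word=0x01
[1+:7] state=77 & 0x7f = 0x4d; word=0x9b
word = 0x9b → little-endian bytes:
  [0]=0x9b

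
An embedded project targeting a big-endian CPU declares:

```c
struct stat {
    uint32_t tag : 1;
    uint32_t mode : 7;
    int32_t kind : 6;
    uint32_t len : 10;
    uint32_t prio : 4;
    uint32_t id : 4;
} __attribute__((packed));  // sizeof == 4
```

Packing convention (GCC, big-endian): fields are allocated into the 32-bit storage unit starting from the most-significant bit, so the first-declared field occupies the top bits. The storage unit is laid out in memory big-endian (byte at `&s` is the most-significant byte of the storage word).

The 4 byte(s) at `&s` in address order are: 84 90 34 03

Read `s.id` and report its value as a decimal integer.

3

[0]=0x84 [1]=0x90 [2]=0x34 [3]=0x03 (big-endian) → word 0x84903403
tag [31+:1] = (word>>31) & 0x1 = 1
mode [24+:7] = (word>>24) & 0x7f = 4
kind [18+:6] = (word>>18) & 0x3f = 36
len [8+:10] = (word>>8) & 0x3ff = 52
prio [4+:4] = (word>>4) & 0xf = 0
id [0+:4] = (word>>0) & 0xf = 3  ←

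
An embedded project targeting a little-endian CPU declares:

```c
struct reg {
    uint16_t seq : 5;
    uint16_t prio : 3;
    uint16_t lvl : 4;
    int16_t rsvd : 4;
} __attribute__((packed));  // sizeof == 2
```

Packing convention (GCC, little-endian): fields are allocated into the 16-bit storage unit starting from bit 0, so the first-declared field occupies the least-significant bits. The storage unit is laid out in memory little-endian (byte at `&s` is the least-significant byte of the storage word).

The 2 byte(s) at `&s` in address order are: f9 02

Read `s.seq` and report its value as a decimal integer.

[0]=0xf9 [1]=0x02 (little-endian) → word 0x02f9
seq [0+:5] = (word>>0) & 0x1f = 25  ←
prio [5+:3] = (word>>5) & 0x7 = 7
lvl [8+:4] = (word>>8) & 0xf = 2
rsvd [12+:4] = (word>>12) & 0xf = 0

25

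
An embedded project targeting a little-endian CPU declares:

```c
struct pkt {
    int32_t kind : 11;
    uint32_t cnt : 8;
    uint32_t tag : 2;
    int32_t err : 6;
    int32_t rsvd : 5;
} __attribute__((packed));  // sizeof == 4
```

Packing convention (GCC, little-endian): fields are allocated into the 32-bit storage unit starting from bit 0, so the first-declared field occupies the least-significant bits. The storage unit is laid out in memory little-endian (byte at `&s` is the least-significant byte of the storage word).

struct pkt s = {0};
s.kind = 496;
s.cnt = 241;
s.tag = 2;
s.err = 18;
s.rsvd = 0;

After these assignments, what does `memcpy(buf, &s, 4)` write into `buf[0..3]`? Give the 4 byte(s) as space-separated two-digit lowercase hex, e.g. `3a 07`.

f0 89 57 02

kind (11b) val=496 bits=0x1f0 at bit 0: 0x000001f0
cnt (8b) val=241 bits=0xf1 at bit 11: 0x000789f0
tag (2b) val=2 bits=0x2 at bit 19: 0x001789f0
err (6b) val=18 bits=0x12 at bit 21: 0x025789f0
rsvd (5b) val=0 bits=0x0 at bit 27: 0x025789f0
word = 0x025789f0 → little-endian bytes:
  [0]=0xf0  [1]=0x89  [2]=0x57  [3]=0x02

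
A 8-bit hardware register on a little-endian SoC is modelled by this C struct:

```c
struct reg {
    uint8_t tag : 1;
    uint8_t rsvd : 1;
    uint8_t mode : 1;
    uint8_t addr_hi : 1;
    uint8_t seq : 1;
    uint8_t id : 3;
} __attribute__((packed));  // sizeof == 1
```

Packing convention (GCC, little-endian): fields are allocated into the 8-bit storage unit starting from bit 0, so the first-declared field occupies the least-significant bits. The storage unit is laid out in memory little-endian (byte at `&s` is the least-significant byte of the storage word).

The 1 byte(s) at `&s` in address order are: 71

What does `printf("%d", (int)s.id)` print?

[0]=0x71 (little-endian) → word 0x71
tag:1 @ bit 0 → (0x71>>0)&0x1 = 0x1
rsvd:1 @ bit 1 → (0x71>>1)&0x1 = 0x0
mode:1 @ bit 2 → (0x71>>2)&0x1 = 0x0
addr_hi:1 @ bit 3 → (0x71>>3)&0x1 = 0x0
seq:1 @ bit 4 → (0x71>>4)&0x1 = 0x1
id:3 @ bit 5 → (0x71>>5)&0x7 = 0x3  ←

3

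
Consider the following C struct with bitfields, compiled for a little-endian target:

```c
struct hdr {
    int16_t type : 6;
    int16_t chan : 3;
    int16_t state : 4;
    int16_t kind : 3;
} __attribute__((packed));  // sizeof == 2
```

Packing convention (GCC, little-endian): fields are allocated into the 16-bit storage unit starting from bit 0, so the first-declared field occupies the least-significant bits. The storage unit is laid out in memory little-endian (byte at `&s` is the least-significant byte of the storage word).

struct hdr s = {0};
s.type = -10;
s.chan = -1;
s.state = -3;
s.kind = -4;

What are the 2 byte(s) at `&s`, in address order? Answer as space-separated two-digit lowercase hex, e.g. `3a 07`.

f6 9b

type (6b) val=-10 bits=0x36 at bit 0: 0x0036
chan (3b) val=-1 bits=0x7 at bit 6: 0x01f6
state (4b) val=-3 bits=0xd at bit 9: 0x1bf6
kind (3b) val=-4 bits=0x4 at bit 13: 0x9bf6
word = 0x9bf6 → little-endian bytes:
  [0]=0xf6  [1]=0x9b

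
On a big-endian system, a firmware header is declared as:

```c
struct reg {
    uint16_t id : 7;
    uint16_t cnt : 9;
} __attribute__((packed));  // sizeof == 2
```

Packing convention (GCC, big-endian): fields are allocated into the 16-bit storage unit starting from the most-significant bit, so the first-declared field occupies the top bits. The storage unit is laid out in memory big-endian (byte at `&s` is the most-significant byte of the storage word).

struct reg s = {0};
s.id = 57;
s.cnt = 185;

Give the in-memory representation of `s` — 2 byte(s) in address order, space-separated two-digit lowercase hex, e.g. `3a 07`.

72 b9

id (7b) val=57 bits=0x39 at bit 9: 0x7200
cnt (9b) val=185 bits=0xb9 at bit 0: 0x72b9
word = 0x72b9 → big-endian bytes:
  [0]=0x72  [1]=0xb9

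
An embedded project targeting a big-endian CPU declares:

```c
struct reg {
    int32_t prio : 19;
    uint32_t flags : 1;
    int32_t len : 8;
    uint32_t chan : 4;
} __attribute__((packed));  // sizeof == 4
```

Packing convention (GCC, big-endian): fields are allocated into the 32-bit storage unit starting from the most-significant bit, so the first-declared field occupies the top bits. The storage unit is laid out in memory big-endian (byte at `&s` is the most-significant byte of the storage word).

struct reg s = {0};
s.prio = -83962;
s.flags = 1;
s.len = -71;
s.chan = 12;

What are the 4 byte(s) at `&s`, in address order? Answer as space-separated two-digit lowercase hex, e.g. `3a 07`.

d7 00 db 9c

prio:19 = -83962 → 0x6b806 << 13 → word 0xd700c000
flags:1 = 1 → 0x1 << 12 → word 0xd700d000
len:8 = -71 → 0xb9 << 4 → word 0xd700db90
chan:4 = 12 → 0xc << 0 → word 0xd700db9c
word = 0xd700db9c → big-endian bytes:
  [0]=0xd7  [1]=0x00  [2]=0xdb  [3]=0x9c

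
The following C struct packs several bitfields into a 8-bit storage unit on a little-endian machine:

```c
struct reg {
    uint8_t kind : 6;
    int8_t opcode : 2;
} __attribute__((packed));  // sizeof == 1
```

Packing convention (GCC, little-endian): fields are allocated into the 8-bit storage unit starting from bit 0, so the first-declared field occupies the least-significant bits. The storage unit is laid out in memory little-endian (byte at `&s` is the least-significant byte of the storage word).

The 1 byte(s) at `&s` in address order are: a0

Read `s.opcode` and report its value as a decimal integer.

-2

[0]=0xa0 (little-endian) → word 0xa0
kind [0+:6] = (word>>0) & 0x3f = 32
opcode [6+:2] = (word>>6) & 0x3 = 2  ←
opcode signed 2b, MSB=1: 2 - 4 = -2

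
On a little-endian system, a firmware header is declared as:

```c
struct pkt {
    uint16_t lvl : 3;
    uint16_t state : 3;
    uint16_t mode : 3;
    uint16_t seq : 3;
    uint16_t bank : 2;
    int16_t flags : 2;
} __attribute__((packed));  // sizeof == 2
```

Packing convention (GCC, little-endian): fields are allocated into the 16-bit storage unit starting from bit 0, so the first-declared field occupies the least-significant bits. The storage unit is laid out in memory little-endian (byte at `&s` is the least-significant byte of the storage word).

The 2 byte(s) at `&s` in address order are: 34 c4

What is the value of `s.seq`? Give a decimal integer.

2

[0]=0x34 [1]=0xc4 (little-endian) → word 0xc434
lvl [0+:3] = (word>>0) & 0x7 = 4
state [3+:3] = (word>>3) & 0x7 = 6
mode [6+:3] = (word>>6) & 0x7 = 0
seq [9+:3] = (word>>9) & 0x7 = 2  ←
bank [12+:2] = (word>>12) & 0x3 = 0
flags [14+:2] = (word>>14) & 0x3 = 3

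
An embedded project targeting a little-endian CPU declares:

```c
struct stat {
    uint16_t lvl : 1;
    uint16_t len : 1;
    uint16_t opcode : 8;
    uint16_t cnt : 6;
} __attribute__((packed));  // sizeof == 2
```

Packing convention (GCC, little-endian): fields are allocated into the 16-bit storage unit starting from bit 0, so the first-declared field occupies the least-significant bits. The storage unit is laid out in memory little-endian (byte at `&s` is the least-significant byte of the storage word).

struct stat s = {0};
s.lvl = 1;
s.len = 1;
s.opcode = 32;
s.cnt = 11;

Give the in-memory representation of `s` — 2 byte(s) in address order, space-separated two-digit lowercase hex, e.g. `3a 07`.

lvl:1 = 1 → 0x1 << 0 → word 0x0001
len:1 = 1 → 0x1 << 1 → word 0x0003
opcode:8 = 32 → 0x20 << 2 → word 0x0083
cnt:6 = 11 → 0xb << 10 → word 0x2c83
word = 0x2c83 → little-endian bytes:
  [0]=0x83  [1]=0x2c

83 2c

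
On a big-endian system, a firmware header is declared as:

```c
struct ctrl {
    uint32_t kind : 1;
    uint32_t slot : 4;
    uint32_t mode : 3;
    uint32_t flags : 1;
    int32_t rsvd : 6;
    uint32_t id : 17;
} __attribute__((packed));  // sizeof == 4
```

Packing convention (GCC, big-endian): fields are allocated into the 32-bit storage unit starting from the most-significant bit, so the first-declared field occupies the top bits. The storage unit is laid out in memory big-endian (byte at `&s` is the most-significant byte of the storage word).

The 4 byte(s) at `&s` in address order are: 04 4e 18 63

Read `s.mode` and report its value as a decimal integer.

[0]=0x04 [1]=0x4e [2]=0x18 [3]=0x63 (big-endian) → word 0x044e1863
kind:1 @ bit 31 → (0x044e1863>>31)&0x1 = 0x0
slot:4 @ bit 27 → (0x044e1863>>27)&0xf = 0x0
mode:3 @ bit 24 → (0x044e1863>>24)&0x7 = 0x4  ←
flags:1 @ bit 23 → (0x044e1863>>23)&0x1 = 0x0
rsvd:6 @ bit 17 → (0x044e1863>>17)&0x3f = 0x27
id:17 @ bit 0 → (0x044e1863>>0)&0x1ffff = 0x1863

4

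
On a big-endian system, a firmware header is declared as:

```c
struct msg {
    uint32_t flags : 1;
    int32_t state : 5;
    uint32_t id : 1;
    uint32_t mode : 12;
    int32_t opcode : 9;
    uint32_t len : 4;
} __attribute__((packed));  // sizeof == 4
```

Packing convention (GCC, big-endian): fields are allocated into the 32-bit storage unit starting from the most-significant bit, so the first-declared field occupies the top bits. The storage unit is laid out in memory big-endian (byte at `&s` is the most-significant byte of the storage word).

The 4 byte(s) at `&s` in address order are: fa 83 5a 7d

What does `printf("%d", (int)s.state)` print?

[0]=0xfa [1]=0x83 [2]=0x5a [3]=0x7d (big-endian) → word 0xfa835a7d
flags:1 @ bit 31 → (0xfa835a7d>>31)&0x1 = 0x1
state:5 @ bit 26 → (0xfa835a7d>>26)&0x1f = 0x1e  ←
id:1 @ bit 25 → (0xfa835a7d>>25)&0x1 = 0x1
mode:12 @ bit 13 → (0xfa835a7d>>13)&0xfff = 0x41a
opcode:9 @ bit 4 → (0xfa835a7d>>4)&0x1ff = 0x1a7
len:4 @ bit 0 → (0xfa835a7d>>0)&0xf = 0xd
state signed 5b, MSB=1: 30 - 32 = -2

-2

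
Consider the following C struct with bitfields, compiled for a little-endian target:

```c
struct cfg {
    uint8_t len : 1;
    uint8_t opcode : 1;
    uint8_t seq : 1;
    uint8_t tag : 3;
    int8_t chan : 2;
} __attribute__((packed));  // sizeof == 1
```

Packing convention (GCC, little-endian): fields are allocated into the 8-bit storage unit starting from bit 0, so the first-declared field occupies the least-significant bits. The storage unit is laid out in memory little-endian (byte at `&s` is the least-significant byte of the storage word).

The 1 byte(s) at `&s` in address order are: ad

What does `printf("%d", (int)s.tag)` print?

5

[0]=0xad (little-endian) → word 0xad
len:1 @ bit 0 → (0xad>>0)&0x1 = 0x1
opcode:1 @ bit 1 → (0xad>>1)&0x1 = 0x0
seq:1 @ bit 2 → (0xad>>2)&0x1 = 0x1
tag:3 @ bit 3 → (0xad>>3)&0x7 = 0x5  ←
chan:2 @ bit 6 → (0xad>>6)&0x3 = 0x2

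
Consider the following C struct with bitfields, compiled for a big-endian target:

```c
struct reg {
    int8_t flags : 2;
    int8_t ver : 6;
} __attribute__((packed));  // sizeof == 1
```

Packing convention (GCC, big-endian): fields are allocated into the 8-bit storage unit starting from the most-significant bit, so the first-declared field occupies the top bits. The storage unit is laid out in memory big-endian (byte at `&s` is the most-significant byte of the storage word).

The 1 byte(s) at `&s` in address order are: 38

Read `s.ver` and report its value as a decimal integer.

[0]=0x38 (big-endian) → word 0x38
flags:2 @ bit 6 → (0x38>>6)&0x3 = 0x0
ver:6 @ bit 0 → (0x38>>0)&0x3f = 0x38  ←
ver signed 6b, MSB=1: 56 - 64 = -8

-8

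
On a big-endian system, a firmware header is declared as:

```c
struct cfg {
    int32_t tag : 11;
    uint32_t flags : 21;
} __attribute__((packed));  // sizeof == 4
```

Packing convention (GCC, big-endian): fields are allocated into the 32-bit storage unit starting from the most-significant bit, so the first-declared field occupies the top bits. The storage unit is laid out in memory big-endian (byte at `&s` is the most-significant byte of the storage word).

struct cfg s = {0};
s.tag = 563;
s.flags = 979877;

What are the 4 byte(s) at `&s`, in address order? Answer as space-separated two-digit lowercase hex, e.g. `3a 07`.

46 6e f3 a5

[21+:11] tag=563 & 0x7ff = 0x233; word=0x46600000
[0+:21] flags=979877 & 0x1fffff = 0xef3a5; word=0x466ef3a5
word = 0x466ef3a5 → big-endian bytes:
  [0]=0x46  [1]=0x6e  [2]=0xf3  [3]=0xa5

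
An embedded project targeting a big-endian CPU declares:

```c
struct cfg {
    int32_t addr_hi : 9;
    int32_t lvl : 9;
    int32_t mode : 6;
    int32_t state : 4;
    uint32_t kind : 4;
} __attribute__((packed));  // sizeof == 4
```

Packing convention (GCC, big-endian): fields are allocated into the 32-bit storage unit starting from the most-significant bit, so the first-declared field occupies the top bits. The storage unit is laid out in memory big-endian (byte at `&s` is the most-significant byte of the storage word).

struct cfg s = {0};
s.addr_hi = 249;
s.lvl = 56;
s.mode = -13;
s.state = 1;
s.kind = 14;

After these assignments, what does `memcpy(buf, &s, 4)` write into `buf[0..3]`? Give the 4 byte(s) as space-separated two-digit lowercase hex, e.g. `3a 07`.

7c 8e 33 1e

[23+:9] addr_hi=249 & 0x1ff = 0xf9; word=0x7c800000
[14+:9] lvl=56 & 0x1ff = 0x38; word=0x7c8e0000
[8+:6] mode=-13 & 0x3f = 0x33; word=0x7c8e3300
[4+:4] state=1 & 0xf = 0x1; word=0x7c8e3310
[0+:4] kind=14 & 0xf = 0xe; word=0x7c8e331e
word = 0x7c8e331e → big-endian bytes:
  [0]=0x7c  [1]=0x8e  [2]=0x33  [3]=0x1e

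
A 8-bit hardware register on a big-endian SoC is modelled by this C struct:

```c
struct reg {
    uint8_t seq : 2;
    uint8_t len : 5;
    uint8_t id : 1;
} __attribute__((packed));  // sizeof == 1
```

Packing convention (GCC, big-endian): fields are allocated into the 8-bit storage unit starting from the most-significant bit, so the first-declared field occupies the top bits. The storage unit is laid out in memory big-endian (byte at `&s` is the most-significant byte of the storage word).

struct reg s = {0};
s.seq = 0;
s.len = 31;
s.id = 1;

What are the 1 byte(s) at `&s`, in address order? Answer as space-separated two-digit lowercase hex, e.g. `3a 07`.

3f

seq:2 = 0 → 0x0 << 6 → word 0x00
len:5 = 31 → 0x1f << 1 → word 0x3e
id:1 = 1 → 0x1 << 0 → word 0x3f
word = 0x3f → big-endian bytes:
  [0]=0x3f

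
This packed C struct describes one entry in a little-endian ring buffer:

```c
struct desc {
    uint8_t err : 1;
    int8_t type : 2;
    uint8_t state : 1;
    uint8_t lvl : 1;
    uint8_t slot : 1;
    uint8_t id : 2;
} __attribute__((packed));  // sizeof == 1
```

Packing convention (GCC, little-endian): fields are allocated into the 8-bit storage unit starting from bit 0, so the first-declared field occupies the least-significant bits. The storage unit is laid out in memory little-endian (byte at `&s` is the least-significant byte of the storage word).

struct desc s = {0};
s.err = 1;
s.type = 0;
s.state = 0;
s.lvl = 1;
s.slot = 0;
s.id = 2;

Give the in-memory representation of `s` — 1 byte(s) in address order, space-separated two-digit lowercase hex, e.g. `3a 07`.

[0+:1] err=1 & 0x1 = 0x1; word=0x01
[1+:2] type=0 & 0x3 = 0x0; word=0x01
[3+:1] state=0 & 0x1 = 0x0; word=0x01
[4+:1] lvl=1 & 0x1 = 0x1; word=0x11
[5+:1] slot=0 & 0x1 = 0x0; word=0x11
[6+:2] id=2 & 0x3 = 0x2; word=0x91
word = 0x91 → little-endian bytes:
  [0]=0x91

91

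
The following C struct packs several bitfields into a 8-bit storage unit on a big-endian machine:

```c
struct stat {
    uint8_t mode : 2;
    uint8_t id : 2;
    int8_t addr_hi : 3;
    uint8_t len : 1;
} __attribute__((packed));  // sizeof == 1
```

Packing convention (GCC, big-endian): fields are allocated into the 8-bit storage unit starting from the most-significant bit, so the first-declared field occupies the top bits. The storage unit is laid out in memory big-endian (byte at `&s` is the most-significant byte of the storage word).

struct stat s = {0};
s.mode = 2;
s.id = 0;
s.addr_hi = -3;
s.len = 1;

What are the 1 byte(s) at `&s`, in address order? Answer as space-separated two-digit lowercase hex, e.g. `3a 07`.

mode (2b) val=2 bits=0x2 at bit 6: 0x80
id (2b) val=0 bits=0x0 at bit 4: 0x80
addr_hi (3b) val=-3 bits=0x5 at bit 1: 0x8a
len (1b) val=1 bits=0x1 at bit 0: 0x8b
word = 0x8b → big-endian bytes:
  [0]=0x8b

8b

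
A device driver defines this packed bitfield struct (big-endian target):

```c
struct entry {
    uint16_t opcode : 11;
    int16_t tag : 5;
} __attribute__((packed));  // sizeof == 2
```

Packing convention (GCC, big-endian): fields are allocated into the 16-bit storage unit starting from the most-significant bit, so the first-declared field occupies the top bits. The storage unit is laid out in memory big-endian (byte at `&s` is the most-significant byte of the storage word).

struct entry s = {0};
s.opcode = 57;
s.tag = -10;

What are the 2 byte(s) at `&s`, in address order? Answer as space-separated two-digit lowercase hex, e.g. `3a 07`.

opcode:11 = 57 → 0x39 << 5 → word 0x0720
tag:5 = -10 → 0x16 << 0 → word 0x0736
word = 0x0736 → big-endian bytes:
  [0]=0x07  [1]=0x36

07 36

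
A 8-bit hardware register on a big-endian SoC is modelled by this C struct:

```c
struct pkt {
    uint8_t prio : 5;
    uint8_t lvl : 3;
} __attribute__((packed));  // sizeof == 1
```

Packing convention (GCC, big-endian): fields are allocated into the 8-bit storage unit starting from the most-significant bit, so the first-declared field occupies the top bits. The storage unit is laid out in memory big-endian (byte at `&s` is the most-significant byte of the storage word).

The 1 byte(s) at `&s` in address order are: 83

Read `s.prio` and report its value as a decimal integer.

16

[0]=0x83 (big-endian) → word 0x83
prio [3+:5] = (word>>3) & 0x1f = 16  ←
lvl [0+:3] = (word>>0) & 0x7 = 3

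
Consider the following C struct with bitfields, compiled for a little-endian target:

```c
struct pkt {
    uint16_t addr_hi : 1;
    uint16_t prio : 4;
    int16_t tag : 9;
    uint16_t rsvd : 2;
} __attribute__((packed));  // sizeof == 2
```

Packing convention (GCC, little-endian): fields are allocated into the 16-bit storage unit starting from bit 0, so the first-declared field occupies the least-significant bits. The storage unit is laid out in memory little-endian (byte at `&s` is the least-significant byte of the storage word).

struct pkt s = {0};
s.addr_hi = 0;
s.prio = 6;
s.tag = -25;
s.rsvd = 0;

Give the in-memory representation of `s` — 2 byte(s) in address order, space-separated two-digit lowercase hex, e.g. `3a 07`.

addr_hi (1b) val=0 bits=0x0 at bit 0: 0x0000
prio (4b) val=6 bits=0x6 at bit 1: 0x000c
tag (9b) val=-25 bits=0x1e7 at bit 5: 0x3cec
rsvd (2b) val=0 bits=0x0 at bit 14: 0x3cec
word = 0x3cec → little-endian bytes:
  [0]=0xec  [1]=0x3c

ec 3c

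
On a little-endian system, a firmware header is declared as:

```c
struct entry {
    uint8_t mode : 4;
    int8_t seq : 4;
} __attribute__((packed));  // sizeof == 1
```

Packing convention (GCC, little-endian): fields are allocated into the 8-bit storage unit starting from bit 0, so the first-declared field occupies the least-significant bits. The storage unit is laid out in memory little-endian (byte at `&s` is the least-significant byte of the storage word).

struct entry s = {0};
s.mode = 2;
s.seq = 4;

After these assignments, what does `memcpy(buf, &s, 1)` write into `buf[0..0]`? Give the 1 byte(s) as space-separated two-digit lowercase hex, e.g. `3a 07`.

42

mode (4b) val=2 bits=0x2 at bit 0: 0x02
seq (4b) val=4 bits=0x4 at bit 4: 0x42
word = 0x42 → little-endian bytes:
  [0]=0x42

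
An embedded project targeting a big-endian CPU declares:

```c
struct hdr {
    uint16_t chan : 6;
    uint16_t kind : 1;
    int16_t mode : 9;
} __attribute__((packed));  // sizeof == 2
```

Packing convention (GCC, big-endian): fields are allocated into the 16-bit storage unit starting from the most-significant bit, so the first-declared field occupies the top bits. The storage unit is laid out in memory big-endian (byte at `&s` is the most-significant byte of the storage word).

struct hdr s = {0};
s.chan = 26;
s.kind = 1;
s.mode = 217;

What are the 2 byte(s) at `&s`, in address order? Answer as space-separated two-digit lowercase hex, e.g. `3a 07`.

chan:6 = 26 → 0x1a << 10 → word 0x6800
kind:1 = 1 → 0x1 << 9 → word 0x6a00
mode:9 = 217 → 0xd9 << 0 → word 0x6ad9
word = 0x6ad9 → big-endian bytes:
  [0]=0x6a  [1]=0xd9

6a d9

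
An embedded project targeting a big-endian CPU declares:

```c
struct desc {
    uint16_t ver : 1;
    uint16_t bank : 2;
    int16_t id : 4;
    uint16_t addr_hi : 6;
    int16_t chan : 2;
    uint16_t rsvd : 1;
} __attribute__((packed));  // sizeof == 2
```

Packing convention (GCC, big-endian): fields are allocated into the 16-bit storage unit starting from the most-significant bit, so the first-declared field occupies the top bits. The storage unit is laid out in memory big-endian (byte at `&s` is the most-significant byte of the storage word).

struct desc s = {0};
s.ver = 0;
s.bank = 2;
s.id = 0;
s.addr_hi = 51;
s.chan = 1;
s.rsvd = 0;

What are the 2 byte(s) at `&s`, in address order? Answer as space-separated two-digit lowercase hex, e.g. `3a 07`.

41 9a

ver:1 = 0 → 0x0 << 15 → word 0x0000
bank:2 = 2 → 0x2 << 13 → word 0x4000
id:4 = 0 → 0x0 << 9 → word 0x4000
addr_hi:6 = 51 → 0x33 << 3 → word 0x4198
chan:2 = 1 → 0x1 << 1 → word 0x419a
rsvd:1 = 0 → 0x0 << 0 → word 0x419a
word = 0x419a → big-endian bytes:
  [0]=0x41  [1]=0x9a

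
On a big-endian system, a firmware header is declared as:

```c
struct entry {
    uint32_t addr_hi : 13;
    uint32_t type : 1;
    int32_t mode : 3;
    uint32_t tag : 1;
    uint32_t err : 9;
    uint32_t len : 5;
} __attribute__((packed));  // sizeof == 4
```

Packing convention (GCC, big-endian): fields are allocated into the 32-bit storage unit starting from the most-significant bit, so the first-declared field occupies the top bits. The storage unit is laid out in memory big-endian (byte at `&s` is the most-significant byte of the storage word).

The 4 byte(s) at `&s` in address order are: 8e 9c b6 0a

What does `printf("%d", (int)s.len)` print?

[0]=0x8e [1]=0x9c [2]=0xb6 [3]=0x0a (big-endian) → word 0x8e9cb60a
addr_hi:13 @ bit 19 → (0x8e9cb60a>>19)&0x1fff = 0x11d3
type:1 @ bit 18 → (0x8e9cb60a>>18)&0x1 = 0x1
mode:3 @ bit 15 → (0x8e9cb60a>>15)&0x7 = 0x1
tag:1 @ bit 14 → (0x8e9cb60a>>14)&0x1 = 0x0
err:9 @ bit 5 → (0x8e9cb60a>>5)&0x1ff = 0x1b0
len:5 @ bit 0 → (0x8e9cb60a>>0)&0x1f = 0xa  ←

10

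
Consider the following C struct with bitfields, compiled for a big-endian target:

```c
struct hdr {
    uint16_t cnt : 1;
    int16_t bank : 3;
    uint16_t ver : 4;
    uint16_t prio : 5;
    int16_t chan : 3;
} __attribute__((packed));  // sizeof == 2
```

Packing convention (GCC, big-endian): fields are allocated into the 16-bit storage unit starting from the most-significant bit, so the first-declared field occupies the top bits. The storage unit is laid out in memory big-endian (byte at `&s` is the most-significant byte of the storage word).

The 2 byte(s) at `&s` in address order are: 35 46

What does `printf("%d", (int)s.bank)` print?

3

[0]=0x35 [1]=0x46 (big-endian) → word 0x3546
cnt [15+:1] = (word>>15) & 0x1 = 0
bank [12+:3] = (word>>12) & 0x7 = 3  ←
ver [8+:4] = (word>>8) & 0xf = 5
prio [3+:5] = (word>>3) & 0x1f = 8
chan [0+:3] = (word>>0) & 0x7 = 6
bank signed 3b, MSB=0: value = 3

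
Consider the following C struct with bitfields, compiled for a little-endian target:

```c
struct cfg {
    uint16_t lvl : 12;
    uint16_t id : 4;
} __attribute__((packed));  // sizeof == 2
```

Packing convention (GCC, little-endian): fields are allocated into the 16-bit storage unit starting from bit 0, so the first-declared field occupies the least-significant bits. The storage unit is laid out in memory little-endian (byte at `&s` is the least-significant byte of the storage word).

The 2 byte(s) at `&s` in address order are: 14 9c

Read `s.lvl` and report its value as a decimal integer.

[0]=0x14 [1]=0x9c (little-endian) → word 0x9c14
lvl [0+:12] = (word>>0) & 0xfff = 3092  ←
id [12+:4] = (word>>12) & 0xf = 9

3092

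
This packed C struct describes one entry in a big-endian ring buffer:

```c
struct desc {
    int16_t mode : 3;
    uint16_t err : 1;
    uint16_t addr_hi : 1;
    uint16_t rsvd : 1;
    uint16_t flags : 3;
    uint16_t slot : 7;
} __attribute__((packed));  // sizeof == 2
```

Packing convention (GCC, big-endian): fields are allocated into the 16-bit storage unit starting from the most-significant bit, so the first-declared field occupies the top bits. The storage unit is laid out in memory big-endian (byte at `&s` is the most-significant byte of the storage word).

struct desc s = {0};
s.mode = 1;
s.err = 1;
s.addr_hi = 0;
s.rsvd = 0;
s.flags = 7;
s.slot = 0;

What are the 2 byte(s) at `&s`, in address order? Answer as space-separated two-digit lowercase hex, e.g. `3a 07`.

33 80

[13+:3] mode=1 & 0x7 = 0x1; word=0x2000
[12+:1] err=1 & 0x1 = 0x1; word=0x3000
[11+:1] addr_hi=0 & 0x1 = 0x0; word=0x3000
[10+:1] rsvd=0 & 0x1 = 0x0; word=0x3000
[7+:3] flags=7 & 0x7 = 0x7; word=0x3380
[0+:7] slot=0 & 0x7f = 0x0; word=0x3380
word = 0x3380 → big-endian bytes:
  [0]=0x33  [1]=0x80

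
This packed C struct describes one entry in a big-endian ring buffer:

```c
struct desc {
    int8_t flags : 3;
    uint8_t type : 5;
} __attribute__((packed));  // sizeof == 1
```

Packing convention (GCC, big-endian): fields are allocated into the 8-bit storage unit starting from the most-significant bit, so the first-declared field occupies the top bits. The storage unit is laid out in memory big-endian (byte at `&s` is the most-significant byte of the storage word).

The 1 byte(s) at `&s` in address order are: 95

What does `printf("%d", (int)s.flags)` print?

[0]=0x95 (big-endian) → word 0x95
flags:3 @ bit 5 → (0x95>>5)&0x7 = 0x4  ←
type:5 @ bit 0 → (0x95>>0)&0x1f = 0x15
flags signed 3b, MSB=1: 4 - 8 = -4

-4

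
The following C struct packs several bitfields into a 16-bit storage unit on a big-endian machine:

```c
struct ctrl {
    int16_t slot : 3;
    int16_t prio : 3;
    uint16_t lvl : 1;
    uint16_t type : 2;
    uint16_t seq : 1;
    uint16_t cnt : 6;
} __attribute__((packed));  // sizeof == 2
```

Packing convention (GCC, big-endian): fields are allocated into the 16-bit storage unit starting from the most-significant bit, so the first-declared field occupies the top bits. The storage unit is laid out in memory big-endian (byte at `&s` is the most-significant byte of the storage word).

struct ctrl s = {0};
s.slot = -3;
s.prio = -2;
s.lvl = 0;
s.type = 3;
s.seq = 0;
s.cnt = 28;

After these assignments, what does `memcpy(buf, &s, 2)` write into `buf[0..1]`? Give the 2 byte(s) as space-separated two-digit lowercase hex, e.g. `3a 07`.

b9 9c

slot (3b) val=-3 bits=0x5 at bit 13: 0xa000
prio (3b) val=-2 bits=0x6 at bit 10: 0xb800
lvl (1b) val=0 bits=0x0 at bit 9: 0xb800
type (2b) val=3 bits=0x3 at bit 7: 0xb980
seq (1b) val=0 bits=0x0 at bit 6: 0xb980
cnt (6b) val=28 bits=0x1c at bit 0: 0xb99c
word = 0xb99c → big-endian bytes:
  [0]=0xb9  [1]=0x9c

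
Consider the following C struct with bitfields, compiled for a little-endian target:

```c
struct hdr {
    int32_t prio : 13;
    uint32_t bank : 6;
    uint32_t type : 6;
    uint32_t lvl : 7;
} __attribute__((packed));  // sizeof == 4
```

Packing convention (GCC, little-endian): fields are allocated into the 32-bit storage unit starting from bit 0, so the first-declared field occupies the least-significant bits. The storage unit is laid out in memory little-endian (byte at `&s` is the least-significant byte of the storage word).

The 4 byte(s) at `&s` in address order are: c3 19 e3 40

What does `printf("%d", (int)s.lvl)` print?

32

[0]=0xc3 [1]=0x19 [2]=0xe3 [3]=0x40 (little-endian) → word 0x40e319c3
prio [0+:13] = (word>>0) & 0x1fff = 6595
bank [13+:6] = (word>>13) & 0x3f = 24
type [19+:6] = (word>>19) & 0x3f = 28
lvl [25+:7] = (word>>25) & 0x7f = 32  ←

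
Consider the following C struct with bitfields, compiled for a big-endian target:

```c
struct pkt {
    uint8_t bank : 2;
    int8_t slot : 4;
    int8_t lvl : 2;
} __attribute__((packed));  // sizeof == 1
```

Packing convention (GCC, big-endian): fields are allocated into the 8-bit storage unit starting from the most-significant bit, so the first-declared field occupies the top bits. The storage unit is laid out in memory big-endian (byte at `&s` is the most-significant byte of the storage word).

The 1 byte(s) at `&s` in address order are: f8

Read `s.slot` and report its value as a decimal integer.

[0]=0xf8 (big-endian) → word 0xf8
bank:2 @ bit 6 → (0xf8>>6)&0x3 = 0x3
slot:4 @ bit 2 → (0xf8>>2)&0xf = 0xe  ←
lvl:2 @ bit 0 → (0xf8>>0)&0x3 = 0x0
slot signed 4b, MSB=1: 14 - 16 = -2

-2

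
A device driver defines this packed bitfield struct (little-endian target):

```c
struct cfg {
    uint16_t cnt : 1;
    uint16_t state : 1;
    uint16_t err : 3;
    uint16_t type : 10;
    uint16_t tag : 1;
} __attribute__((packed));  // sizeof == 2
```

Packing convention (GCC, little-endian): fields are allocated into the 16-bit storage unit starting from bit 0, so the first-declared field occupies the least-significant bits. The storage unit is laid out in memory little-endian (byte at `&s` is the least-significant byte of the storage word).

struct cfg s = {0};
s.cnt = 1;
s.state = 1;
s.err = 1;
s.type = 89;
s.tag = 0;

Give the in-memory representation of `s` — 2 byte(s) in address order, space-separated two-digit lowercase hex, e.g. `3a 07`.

cnt:1 = 1 → 0x1 << 0 → word 0x0001
state:1 = 1 → 0x1 << 1 → word 0x0003
err:3 = 1 → 0x1 << 2 → word 0x0007
type:10 = 89 → 0x59 << 5 → word 0x0b27
tag:1 = 0 → 0x0 << 15 → word 0x0b27
word = 0x0b27 → little-endian bytes:
  [0]=0x27  [1]=0x0b

27 0b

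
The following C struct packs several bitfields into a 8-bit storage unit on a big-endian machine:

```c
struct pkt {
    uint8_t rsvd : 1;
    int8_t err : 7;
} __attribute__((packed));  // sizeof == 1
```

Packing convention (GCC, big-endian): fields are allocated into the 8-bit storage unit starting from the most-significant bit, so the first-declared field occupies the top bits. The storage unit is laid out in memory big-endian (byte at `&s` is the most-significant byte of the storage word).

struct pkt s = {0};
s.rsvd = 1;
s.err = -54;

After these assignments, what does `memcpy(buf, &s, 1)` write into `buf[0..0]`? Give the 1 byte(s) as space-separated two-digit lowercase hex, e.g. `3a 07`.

ca

[7+:1] rsvd=1 & 0x1 = 0x1; word=0x80
[0+:7] err=-54 & 0x7f = 0x4a; word=0xca
word = 0xca → big-endian bytes:
  [0]=0xca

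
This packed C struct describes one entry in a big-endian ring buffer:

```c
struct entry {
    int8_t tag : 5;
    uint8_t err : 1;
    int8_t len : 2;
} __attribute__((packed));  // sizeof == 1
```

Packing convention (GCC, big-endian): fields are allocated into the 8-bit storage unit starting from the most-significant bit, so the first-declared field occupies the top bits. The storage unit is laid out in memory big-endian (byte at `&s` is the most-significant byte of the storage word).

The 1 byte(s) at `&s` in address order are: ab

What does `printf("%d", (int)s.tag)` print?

[0]=0xab (big-endian) → word 0xab
tag:5 @ bit 3 → (0xab>>3)&0x1f = 0x15  ←
err:1 @ bit 2 → (0xab>>2)&0x1 = 0x0
len:2 @ bit 0 → (0xab>>0)&0x3 = 0x3
tag signed 5b, MSB=1: 21 - 32 = -11

-11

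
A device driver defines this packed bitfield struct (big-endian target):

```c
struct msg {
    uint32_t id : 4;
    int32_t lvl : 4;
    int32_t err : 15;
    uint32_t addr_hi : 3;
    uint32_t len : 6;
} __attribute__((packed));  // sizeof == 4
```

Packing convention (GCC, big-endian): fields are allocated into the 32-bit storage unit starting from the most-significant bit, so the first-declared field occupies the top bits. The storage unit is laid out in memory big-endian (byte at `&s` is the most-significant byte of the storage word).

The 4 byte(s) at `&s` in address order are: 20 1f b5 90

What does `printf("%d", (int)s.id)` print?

2

[0]=0x20 [1]=0x1f [2]=0xb5 [3]=0x90 (big-endian) → word 0x201fb590
id:4 @ bit 28 → (0x201fb590>>28)&0xf = 0x2  ←
lvl:4 @ bit 24 → (0x201fb590>>24)&0xf = 0x0
err:15 @ bit 9 → (0x201fb590>>9)&0x7fff = 0xfda
addr_hi:3 @ bit 6 → (0x201fb590>>6)&0x7 = 0x6
len:6 @ bit 0 → (0x201fb590>>0)&0x3f = 0x10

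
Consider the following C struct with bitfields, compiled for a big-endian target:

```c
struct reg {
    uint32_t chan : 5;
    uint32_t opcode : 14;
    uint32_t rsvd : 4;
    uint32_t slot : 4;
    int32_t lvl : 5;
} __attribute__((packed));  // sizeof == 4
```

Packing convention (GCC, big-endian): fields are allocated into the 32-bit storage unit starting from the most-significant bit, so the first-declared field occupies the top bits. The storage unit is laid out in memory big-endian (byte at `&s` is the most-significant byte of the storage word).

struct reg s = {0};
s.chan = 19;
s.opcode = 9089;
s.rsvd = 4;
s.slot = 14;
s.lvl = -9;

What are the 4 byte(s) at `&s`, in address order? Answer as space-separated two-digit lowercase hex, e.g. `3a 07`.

9c 70 29 d7

chan:5 = 19 → 0x13 << 27 → word 0x98000000
opcode:14 = 9089 → 0x2381 << 13 → word 0x9c702000
rsvd:4 = 4 → 0x4 << 9 → word 0x9c702800
slot:4 = 14 → 0xe << 5 → word 0x9c7029c0
lvl:5 = -9 → 0x17 << 0 → word 0x9c7029d7
word = 0x9c7029d7 → big-endian bytes:
  [0]=0x9c  [1]=0x70  [2]=0x29  [3]=0xd7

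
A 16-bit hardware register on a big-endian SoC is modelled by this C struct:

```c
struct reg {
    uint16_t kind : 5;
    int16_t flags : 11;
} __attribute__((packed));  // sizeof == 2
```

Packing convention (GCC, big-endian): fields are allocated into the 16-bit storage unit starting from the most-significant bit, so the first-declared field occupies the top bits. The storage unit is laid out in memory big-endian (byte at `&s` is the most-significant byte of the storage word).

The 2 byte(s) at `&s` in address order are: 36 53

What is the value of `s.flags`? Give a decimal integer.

[0]=0x36 [1]=0x53 (big-endian) → word 0x3653
kind [11+:5] = (word>>11) & 0x1f = 6
flags [0+:11] = (word>>0) & 0x7ff = 1619  ←
flags signed 11b, MSB=1: 1619 - 2048 = -429

-429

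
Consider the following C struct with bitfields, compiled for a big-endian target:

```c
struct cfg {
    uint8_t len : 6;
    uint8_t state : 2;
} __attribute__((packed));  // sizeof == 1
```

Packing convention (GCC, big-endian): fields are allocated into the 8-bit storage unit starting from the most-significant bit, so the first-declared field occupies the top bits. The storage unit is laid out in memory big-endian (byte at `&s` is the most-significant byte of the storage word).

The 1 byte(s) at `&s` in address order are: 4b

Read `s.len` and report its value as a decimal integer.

[0]=0x4b (big-endian) → word 0x4b
len:6 @ bit 2 → (0x4b>>2)&0x3f = 0x12  ←
state:2 @ bit 0 → (0x4b>>0)&0x3 = 0x3

18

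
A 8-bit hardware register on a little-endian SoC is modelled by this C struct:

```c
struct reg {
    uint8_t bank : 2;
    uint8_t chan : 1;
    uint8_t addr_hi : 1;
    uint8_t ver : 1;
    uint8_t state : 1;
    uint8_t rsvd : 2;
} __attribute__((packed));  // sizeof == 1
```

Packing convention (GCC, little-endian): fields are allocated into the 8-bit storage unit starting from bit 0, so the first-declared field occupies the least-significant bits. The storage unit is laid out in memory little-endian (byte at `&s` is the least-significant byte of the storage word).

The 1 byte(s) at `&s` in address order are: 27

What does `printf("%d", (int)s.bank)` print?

[0]=0x27 (little-endian) → word 0x27
bank [0+:2] = (word>>0) & 0x3 = 3  ←
chan [2+:1] = (word>>2) & 0x1 = 1
addr_hi [3+:1] = (word>>3) & 0x1 = 0
ver [4+:1] = (word>>4) & 0x1 = 0
state [5+:1] = (word>>5) & 0x1 = 1
rsvd [6+:2] = (word>>6) & 0x3 = 0

3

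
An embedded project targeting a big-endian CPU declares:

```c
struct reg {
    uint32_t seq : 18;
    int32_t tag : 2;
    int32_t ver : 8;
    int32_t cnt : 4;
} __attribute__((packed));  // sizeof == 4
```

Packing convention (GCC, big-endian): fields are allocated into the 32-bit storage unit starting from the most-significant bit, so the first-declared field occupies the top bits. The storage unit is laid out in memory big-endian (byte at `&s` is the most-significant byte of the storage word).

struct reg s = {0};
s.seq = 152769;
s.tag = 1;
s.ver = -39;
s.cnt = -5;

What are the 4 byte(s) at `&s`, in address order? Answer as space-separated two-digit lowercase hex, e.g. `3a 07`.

95 30 5d 9b

[14+:18] seq=152769 & 0x3ffff = 0x254c1; word=0x95304000
[12+:2] tag=1 & 0x3 = 0x1; word=0x95305000
[4+:8] ver=-39 & 0xff = 0xd9; word=0x95305d90
[0+:4] cnt=-5 & 0xf = 0xb; word=0x95305d9b
word = 0x95305d9b → big-endian bytes:
  [0]=0x95  [1]=0x30  [2]=0x5d  [3]=0x9b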